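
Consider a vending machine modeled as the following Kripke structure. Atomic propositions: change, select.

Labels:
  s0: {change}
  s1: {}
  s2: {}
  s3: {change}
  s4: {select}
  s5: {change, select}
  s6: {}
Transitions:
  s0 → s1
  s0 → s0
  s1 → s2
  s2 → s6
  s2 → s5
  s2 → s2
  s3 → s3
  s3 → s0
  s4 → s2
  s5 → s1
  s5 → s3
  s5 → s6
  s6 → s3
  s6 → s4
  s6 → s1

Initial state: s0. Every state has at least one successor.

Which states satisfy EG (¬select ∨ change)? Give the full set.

{s0, s1, s2, s3, s5, s6}

States satisfying ¬select ∨ change: {s0, s1, s2, s3, s5, s6}.
States satisfying EG (¬select ∨ change): {s0, s1, s2, s3, s5, s6}.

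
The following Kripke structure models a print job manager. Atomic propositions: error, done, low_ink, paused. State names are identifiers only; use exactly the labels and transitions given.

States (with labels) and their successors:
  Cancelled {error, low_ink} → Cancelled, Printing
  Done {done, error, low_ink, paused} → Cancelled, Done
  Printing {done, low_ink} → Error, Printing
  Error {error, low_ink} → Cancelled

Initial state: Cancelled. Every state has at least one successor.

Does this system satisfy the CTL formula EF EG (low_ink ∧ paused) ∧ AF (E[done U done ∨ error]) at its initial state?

No

States satisfying EG (low_ink ∧ paused): {Done}.
States satisfying EF EG (low_ink ∧ paused): {Done}.
States satisfying E[done U done ∨ error]: {Cancelled, Done, Printing, Error}.
States satisfying AF (E[done U done ∨ error]): {Cancelled, Done, Printing, Error}.
States satisfying EF EG (low_ink ∧ paused) ∧ AF (E[done U done ∨ error]): {Done}.
Cancelled ∉ Sat(EF EG (low_ink ∧ paused) ∧ AF (E[done U done ∨ error])).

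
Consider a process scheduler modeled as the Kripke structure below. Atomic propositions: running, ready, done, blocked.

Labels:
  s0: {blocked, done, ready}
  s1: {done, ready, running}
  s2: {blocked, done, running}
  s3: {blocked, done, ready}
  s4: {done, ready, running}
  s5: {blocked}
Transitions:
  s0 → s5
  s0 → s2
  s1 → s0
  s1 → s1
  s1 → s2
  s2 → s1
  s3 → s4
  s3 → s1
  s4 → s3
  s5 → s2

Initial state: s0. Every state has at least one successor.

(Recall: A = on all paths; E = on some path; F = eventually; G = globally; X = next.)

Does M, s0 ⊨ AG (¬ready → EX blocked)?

States satisfying ¬ready → EX blocked: {s0, s1, s3, s4, s5}.
States satisfying AG (¬ready → EX blocked): ∅.
s2 is reachable from s0 and violates ¬ready → EX blocked, so AG fails at s0.
s0 ∉ Sat(AG (¬ready → EX blocked)).

Violated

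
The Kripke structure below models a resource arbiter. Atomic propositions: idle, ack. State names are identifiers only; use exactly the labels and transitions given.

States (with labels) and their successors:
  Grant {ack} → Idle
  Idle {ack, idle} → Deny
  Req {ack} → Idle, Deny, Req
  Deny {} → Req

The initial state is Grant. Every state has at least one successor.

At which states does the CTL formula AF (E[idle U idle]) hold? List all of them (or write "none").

{Grant, Idle}

States satisfying E[idle U idle]: {Idle}.
States satisfying AF (E[idle U idle]): {Grant, Idle}.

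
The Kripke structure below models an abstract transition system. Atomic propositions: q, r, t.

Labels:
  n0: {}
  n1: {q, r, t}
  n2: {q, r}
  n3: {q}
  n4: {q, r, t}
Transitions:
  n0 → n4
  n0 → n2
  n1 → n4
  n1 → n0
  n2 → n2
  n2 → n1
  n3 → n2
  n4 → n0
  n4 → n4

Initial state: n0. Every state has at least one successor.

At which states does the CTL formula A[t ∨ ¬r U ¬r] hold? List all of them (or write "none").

States satisfying t ∨ ¬r: {n0, n1, n3, n4}.
States satisfying ¬r: {n0, n3}.
States satisfying A[t ∨ ¬r U ¬r]: {n0, n3}.

{n0, n3}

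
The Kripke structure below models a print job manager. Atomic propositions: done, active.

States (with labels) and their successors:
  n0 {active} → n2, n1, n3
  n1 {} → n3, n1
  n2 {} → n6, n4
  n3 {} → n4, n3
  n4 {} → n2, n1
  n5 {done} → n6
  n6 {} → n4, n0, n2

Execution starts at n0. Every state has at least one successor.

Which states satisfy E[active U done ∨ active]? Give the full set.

{n0, n5}

States satisfying active: {n0}.
States satisfying done ∨ active: {n0, n5}.
States satisfying E[active U done ∨ active]: {n0, n5}.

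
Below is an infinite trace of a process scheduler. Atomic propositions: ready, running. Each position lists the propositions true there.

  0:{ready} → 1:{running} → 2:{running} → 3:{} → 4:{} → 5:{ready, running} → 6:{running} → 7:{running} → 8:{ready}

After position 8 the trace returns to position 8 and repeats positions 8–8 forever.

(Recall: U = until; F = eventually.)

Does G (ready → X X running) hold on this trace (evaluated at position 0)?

Does not hold

ready → X X running must hold at every position from 0 onward. It fails at position 8, so G (ready → X X running) is false.
Positions where ready holds: 0, 5, 8.
Check X X running at each: 0→ok, 5→ok, 8→fails.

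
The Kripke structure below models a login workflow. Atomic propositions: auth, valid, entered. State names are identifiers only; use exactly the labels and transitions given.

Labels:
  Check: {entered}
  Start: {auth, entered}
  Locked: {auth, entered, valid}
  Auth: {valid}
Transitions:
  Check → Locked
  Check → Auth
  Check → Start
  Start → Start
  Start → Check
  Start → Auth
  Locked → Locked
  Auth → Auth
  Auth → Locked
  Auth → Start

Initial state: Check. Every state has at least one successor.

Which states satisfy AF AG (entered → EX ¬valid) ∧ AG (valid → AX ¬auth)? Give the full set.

none

States satisfying AG (entered → EX ¬valid): ∅.
States satisfying AF AG (entered → EX ¬valid): ∅.
States satisfying valid → AX ¬auth: {Check, Start}.
States satisfying AG (valid → AX ¬auth): ∅.
States satisfying AF AG (entered → EX ¬valid) ∧ AG (valid → AX ¬auth): ∅.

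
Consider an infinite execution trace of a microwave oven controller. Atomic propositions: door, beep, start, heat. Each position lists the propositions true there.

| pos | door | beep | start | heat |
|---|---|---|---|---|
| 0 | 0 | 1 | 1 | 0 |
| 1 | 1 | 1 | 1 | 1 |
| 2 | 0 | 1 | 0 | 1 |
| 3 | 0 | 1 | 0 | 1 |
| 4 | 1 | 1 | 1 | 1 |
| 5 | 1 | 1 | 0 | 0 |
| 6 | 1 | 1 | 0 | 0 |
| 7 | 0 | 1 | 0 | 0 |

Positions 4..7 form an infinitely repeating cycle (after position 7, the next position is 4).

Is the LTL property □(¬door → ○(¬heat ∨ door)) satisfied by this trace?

No

¬door → ○(¬heat ∨ door) must hold at every position from 0 onward. It fails at position 2, so □(¬door → ○(¬heat ∨ door)) is false.
Positions where ¬door holds: 0, 2, 3, 7.
Check ○(¬heat ∨ door) at each: 0→ok, 2→fails, 3→ok, 7→ok.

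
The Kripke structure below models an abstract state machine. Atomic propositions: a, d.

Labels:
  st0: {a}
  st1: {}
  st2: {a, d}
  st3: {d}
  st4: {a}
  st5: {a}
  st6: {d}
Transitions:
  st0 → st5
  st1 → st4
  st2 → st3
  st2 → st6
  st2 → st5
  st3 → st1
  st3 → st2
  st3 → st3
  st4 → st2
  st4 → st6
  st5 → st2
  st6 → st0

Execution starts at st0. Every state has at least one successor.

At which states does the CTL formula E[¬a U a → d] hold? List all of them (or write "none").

States satisfying ¬a: {st1, st3, st6}.
States satisfying a → d: {st1, st2, st3, st6}.
States satisfying E[¬a U a → d]: {st1, st2, st3, st6}.

{st1, st2, st3, st6}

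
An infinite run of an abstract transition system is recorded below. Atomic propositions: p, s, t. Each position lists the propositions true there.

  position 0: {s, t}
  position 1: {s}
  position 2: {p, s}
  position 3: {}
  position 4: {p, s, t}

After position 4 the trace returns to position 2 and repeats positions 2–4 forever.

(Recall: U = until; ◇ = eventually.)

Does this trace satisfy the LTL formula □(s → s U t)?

No

s → s U t must hold at every position from 0 onward. It fails at position 1, so □(s → s U t) is false.
Positions where s holds: 0, 1, 2, 4.
Check s U t at each: 0→ok, 1→fails, 2→fails, 4→ok.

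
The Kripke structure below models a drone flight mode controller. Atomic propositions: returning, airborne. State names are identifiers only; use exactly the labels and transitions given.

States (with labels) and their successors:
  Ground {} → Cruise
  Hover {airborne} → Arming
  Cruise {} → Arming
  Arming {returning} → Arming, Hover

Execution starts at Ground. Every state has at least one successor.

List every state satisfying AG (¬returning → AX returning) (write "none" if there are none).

States satisfying ¬returning → AX returning: {Hover, Cruise, Arming}.
States satisfying AG (¬returning → AX returning): {Hover, Cruise, Arming}.

{Hover, Cruise, Arming}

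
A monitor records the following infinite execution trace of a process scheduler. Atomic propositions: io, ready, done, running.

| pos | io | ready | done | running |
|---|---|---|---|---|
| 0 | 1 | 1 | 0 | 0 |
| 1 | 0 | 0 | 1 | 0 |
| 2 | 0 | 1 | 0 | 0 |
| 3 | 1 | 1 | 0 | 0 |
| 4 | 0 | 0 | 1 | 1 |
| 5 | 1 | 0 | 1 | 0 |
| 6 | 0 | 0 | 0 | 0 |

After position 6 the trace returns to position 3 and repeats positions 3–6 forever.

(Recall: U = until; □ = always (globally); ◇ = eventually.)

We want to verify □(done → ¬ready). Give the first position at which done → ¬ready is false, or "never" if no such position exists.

never

done → ¬ready holds at every position 0..6, and those are all the positions the trace ever visits, so the invariant □(done → ¬ready) is never violated.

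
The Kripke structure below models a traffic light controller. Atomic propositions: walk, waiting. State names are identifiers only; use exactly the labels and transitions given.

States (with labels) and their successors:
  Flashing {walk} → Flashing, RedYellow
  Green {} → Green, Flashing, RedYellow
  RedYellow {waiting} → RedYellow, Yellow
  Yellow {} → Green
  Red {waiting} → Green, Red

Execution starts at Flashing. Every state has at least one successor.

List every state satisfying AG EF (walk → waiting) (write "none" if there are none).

{Flashing, Green, RedYellow, Yellow, Red}

States satisfying EF (walk → waiting): {Flashing, Green, RedYellow, Yellow, Red}.
States satisfying AG EF (walk → waiting): {Flashing, Green, RedYellow, Yellow, Red}.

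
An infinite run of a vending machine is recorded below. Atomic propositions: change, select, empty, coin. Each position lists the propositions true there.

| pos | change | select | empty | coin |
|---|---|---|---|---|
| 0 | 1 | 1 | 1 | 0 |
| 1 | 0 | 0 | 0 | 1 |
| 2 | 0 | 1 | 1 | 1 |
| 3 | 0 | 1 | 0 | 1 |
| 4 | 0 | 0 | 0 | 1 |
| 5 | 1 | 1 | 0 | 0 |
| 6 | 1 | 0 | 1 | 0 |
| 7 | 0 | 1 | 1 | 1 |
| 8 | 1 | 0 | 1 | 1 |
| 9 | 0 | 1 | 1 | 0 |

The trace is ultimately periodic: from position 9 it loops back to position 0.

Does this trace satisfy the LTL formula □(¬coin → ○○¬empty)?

Does not hold

¬coin → ○○¬empty must hold at every position from 0 onward. It fails at position 0, so □(¬coin → ○○¬empty) is false.
Positions where ¬coin holds: 0, 5, 6, 9.
Check ○○¬empty at each: 0→fails, 5→fails, 6→fails, 9→ok.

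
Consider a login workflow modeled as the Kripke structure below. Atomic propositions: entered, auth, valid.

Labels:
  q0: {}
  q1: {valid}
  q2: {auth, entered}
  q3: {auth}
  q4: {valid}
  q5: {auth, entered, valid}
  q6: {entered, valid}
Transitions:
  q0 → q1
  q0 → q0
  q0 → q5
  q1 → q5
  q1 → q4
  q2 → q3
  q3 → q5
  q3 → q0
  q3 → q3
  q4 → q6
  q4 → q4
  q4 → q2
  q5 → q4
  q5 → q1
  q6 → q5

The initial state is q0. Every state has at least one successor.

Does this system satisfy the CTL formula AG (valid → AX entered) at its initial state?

States satisfying valid → AX entered: {q0, q2, q3, q6}.
States satisfying AG (valid → AX entered): ∅.
q1 is reachable from q0 and violates valid → AX entered, so AG fails at q0.
q0 ∉ Sat(AG (valid → AX entered)).

Violated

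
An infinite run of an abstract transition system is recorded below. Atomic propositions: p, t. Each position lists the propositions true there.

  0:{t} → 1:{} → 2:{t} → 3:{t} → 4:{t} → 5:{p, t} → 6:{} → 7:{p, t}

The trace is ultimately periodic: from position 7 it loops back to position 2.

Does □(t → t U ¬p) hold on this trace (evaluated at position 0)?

Holds

t → t U ¬p holds at every position 0..7, and those are all positions ever visited, so □(t → t U ¬p) holds.
Positions where t holds: 0, 2, 3, 4, 5, 7.
Check t U ¬p at each: 0→ok, 2→ok, 3→ok, 4→ok, 5→ok, 7→ok.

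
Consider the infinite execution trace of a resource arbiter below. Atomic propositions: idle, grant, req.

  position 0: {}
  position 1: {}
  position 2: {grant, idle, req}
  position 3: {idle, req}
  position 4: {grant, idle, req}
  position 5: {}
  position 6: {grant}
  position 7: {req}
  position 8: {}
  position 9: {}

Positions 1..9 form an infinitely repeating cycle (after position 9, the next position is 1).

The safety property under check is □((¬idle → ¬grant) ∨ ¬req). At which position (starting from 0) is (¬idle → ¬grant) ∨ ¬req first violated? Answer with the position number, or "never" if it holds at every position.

(¬idle → ¬grant) ∨ ¬req holds at every position 0..9, and those are all the positions the trace ever visits, so the invariant □((¬idle → ¬grant) ∨ ¬req) is never violated.

never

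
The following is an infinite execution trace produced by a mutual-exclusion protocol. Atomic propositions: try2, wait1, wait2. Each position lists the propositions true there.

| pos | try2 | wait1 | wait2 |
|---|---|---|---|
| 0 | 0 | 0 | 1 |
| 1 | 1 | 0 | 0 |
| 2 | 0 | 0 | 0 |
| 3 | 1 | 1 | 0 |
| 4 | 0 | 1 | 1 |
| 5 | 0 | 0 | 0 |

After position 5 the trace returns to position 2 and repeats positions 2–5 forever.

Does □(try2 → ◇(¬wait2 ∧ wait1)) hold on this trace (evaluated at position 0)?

try2 → ◇(¬wait2 ∧ wait1) holds at every position 0..5, and those are all positions ever visited, so □(try2 → ◇(¬wait2 ∧ wait1)) holds.
Positions where try2 holds: 1, 3.
Check ◇(¬wait2 ∧ wait1) at each: 1→ok, 3→ok.

Satisfied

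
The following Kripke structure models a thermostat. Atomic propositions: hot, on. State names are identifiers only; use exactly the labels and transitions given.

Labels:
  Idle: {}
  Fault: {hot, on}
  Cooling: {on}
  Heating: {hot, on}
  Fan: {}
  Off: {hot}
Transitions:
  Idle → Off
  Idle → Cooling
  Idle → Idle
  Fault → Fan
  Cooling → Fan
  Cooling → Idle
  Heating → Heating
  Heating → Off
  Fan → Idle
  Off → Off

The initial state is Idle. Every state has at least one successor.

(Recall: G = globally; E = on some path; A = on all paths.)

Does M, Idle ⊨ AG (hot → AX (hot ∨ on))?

States satisfying hot → AX (hot ∨ on): {Idle, Cooling, Heating, Fan, Off}.
States satisfying AG (hot → AX (hot ∨ on)): {Idle, Cooling, Heating, Fan, Off}.
Every state reachable from Idle satisfies hot → AX (hot ∨ on).
Idle ∈ Sat(AG (hot → AX (hot ∨ on))).

Satisfied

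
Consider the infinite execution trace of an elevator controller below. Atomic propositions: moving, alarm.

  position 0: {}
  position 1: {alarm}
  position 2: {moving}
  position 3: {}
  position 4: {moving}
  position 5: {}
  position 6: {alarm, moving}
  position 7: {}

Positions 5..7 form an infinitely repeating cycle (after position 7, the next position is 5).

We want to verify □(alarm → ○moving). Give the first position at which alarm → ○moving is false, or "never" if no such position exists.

Check alarm → ○moving at each position in order: 0 ✓, 1 ✓, 2 ✓, 3 ✓, 4 ✓, 5 ✓.
At position 6 the labels are {alarm, moving} and the next position 7 has {}, so alarm → ○moving is false there. This is the first violation.

6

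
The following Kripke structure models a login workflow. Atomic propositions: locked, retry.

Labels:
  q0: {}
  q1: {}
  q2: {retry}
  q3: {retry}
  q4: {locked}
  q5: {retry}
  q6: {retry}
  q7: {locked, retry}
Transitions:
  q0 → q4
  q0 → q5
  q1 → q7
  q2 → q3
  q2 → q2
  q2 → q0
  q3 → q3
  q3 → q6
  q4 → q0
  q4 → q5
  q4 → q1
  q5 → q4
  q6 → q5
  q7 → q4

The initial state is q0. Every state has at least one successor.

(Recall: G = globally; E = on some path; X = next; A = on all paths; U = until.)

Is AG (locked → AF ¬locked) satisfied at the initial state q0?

Holds

States satisfying locked → AF ¬locked: {q0, q1, q2, q3, q4, q5, q6, q7}.
States satisfying AG (locked → AF ¬locked): {q0, q1, q2, q3, q4, q5, q6, q7}.
Every state reachable from q0 satisfies locked → AF ¬locked.
q0 ∈ Sat(AG (locked → AF ¬locked)).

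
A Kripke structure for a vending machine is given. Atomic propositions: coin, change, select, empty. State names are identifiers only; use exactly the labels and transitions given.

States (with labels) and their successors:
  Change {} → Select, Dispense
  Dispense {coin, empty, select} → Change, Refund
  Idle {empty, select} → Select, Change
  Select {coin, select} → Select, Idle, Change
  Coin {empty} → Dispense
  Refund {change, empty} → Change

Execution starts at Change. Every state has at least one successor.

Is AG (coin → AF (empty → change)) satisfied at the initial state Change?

States satisfying coin → AF (empty → change): {Change, Dispense, Idle, Select, Coin, Refund}.
States satisfying AG (coin → AF (empty → change)): {Change, Dispense, Idle, Select, Coin, Refund}.
Every state reachable from Change satisfies coin → AF (empty → change).
Change ∈ Sat(AG (coin → AF (empty → change))).

Holds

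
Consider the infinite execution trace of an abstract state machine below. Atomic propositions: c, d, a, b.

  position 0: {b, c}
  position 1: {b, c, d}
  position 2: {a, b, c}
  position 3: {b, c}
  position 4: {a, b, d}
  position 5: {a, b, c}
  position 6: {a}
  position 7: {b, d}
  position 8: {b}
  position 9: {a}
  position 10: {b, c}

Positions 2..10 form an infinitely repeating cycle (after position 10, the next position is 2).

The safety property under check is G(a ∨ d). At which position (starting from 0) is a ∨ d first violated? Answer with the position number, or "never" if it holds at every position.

At position 0 the labels are {b, c}, so a ∨ d is false there. This is the first violation.

0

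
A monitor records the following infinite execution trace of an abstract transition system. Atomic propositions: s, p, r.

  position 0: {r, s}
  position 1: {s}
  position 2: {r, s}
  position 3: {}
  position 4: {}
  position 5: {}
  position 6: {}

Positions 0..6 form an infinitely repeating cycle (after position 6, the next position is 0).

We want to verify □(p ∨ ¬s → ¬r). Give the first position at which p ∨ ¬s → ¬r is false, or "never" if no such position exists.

never

p ∨ ¬s → ¬r holds at every position 0..6, and those are all the positions the trace ever visits, so the invariant □(p ∨ ¬s → ¬r) is never violated.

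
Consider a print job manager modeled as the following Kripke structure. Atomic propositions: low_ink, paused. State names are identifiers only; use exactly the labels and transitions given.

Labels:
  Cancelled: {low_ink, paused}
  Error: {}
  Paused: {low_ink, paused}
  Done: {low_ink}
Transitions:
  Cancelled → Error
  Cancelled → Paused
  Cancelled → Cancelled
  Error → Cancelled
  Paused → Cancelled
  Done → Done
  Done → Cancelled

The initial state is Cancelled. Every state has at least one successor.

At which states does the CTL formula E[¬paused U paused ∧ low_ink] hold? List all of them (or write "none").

States satisfying ¬paused: {Error, Done}.
States satisfying paused ∧ low_ink: {Cancelled, Paused}.
States satisfying E[¬paused U paused ∧ low_ink]: {Cancelled, Error, Paused, Done}.

{Cancelled, Error, Paused, Done}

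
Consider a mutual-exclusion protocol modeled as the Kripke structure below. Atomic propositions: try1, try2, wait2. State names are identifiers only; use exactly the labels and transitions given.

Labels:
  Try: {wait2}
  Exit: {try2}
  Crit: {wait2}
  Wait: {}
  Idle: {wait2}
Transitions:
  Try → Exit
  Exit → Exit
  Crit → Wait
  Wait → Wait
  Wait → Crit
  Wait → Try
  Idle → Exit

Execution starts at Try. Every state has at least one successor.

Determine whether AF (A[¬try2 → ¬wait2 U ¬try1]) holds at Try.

States satisfying A[¬try2 → ¬wait2 U ¬try1]: {Try, Exit, Crit, Wait, Idle}.
States satisfying AF (A[¬try2 → ¬wait2 U ¬try1]): {Try, Exit, Crit, Wait, Idle}.
Try ∈ Sat(AF (A[¬try2 → ¬wait2 U ¬try1])).

Satisfied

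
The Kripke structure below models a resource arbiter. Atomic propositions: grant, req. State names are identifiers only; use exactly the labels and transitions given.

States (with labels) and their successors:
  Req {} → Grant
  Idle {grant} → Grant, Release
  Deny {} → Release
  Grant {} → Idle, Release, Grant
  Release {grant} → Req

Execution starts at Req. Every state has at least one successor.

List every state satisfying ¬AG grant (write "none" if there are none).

States satisfying grant: {Idle, Release}.
States satisfying AG grant: ∅.
States satisfying ¬AG grant: {Req, Idle, Deny, Grant, Release}.

{Req, Idle, Deny, Grant, Release}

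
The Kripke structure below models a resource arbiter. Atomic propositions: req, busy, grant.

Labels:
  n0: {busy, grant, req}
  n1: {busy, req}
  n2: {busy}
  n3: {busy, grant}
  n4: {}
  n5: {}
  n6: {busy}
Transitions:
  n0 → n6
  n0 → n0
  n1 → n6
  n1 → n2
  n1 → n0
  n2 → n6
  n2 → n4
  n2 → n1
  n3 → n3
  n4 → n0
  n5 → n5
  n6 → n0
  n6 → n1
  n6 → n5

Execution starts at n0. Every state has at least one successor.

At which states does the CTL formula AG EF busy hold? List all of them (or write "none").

{n3}

States satisfying EF busy: {n0, n1, n2, n3, n4, n6}.
States satisfying AG EF busy: {n3}.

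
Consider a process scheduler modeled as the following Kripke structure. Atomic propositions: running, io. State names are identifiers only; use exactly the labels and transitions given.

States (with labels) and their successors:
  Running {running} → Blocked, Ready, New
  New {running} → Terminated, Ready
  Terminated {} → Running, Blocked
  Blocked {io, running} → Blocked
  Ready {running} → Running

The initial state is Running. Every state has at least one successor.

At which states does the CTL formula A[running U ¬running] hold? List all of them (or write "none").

States satisfying running: {Running, New, Blocked, Ready}.
States satisfying ¬running: {Terminated}.
States satisfying A[running U ¬running]: {Terminated}.

{Terminated}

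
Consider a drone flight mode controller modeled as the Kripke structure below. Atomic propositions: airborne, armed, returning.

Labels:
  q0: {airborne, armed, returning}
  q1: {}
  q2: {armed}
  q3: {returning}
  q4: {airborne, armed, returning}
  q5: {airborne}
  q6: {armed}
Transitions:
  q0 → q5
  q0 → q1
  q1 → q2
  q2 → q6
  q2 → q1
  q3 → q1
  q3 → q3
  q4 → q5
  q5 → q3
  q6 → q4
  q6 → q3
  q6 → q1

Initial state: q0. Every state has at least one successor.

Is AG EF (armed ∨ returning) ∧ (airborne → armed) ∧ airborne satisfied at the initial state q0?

States satisfying EF (armed ∨ returning): {q0, q1, q2, q3, q4, q5, q6}.
States satisfying AG EF (armed ∨ returning): {q0, q1, q2, q3, q4, q5, q6}.
States satisfying airborne → armed: {q0, q1, q2, q3, q4, q6}.
States satisfying (airborne → armed) ∧ airborne: {q0, q4}.
States satisfying AG EF (armed ∨ returning) ∧ (airborne → armed) ∧ airborne: {q0, q4}.
q0 ∈ Sat(AG EF (armed ∨ returning) ∧ (airborne → armed) ∧ airborne).

Satisfied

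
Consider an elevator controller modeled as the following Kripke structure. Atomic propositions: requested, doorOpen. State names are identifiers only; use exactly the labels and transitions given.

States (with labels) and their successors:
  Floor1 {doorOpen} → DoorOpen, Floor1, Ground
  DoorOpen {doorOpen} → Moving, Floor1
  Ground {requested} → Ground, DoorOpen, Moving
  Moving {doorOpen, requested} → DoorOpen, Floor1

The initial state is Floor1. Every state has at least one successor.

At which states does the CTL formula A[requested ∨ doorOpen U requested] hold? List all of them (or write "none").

{Ground, Moving}

States satisfying requested ∨ doorOpen: {Floor1, DoorOpen, Ground, Moving}.
States satisfying requested: {Ground, Moving}.
States satisfying A[requested ∨ doorOpen U requested]: {Ground, Moving}.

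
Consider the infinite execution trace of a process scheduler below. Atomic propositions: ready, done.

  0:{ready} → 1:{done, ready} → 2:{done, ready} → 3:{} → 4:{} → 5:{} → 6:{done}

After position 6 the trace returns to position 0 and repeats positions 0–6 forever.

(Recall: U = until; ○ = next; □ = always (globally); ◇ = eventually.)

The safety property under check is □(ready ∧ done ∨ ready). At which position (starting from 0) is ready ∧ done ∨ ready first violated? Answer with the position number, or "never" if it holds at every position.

Check ready ∧ done ∨ ready at each position in order: 0 ✓, 1 ✓, 2 ✓.
At position 3 the labels are {}, so ready ∧ done ∨ ready is false there. This is the first violation.

3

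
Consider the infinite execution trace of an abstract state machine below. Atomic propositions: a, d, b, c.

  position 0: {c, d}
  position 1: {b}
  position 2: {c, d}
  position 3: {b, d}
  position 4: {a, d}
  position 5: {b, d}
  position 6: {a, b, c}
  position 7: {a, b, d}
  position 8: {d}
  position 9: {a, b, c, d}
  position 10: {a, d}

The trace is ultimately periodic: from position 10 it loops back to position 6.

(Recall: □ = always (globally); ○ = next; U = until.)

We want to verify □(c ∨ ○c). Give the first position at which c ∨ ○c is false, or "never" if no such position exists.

3

Check c ∨ ○c at each position in order: 0 ✓, 1 ✓, 2 ✓.
At position 3 the labels are {b, d} and the next position 4 has {a, d}, so c ∨ ○c is false there. This is the first violation.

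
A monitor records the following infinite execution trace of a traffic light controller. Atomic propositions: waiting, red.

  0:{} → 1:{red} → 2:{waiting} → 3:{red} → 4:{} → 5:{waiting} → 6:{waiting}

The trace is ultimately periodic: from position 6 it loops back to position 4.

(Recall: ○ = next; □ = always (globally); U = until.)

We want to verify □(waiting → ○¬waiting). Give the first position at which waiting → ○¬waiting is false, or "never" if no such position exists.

5

Check waiting → ○¬waiting at each position in order: 0 ✓, 1 ✓, 2 ✓, 3 ✓, 4 ✓.
At position 5 the labels are {waiting} and the next position 6 has {waiting}, so waiting → ○¬waiting is false there. This is the first violation.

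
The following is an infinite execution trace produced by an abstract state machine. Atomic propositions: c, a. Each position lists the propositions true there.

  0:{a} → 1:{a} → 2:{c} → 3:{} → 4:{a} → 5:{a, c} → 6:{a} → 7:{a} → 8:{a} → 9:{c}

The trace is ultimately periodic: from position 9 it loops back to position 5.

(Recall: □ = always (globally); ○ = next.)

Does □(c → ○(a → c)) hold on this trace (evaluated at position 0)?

Violated

c → ○(a → c) must hold at every position from 0 onward. It fails at position 5, so □(c → ○(a → c)) is false.
Positions where c holds: 2, 5, 9.
Check ○(a → c) at each: 2→ok, 5→fails, 9→ok.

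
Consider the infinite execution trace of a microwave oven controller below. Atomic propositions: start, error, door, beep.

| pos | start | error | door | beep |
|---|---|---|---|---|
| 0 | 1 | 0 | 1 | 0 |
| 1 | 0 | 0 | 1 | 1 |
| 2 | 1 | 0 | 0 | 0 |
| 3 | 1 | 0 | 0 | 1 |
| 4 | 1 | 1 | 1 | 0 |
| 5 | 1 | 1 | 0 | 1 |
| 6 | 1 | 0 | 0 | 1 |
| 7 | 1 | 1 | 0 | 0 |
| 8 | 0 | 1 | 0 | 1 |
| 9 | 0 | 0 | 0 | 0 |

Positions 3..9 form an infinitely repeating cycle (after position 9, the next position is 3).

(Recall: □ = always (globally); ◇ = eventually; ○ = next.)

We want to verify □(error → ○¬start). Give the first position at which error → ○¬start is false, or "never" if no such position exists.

Check error → ○¬start at each position in order: 0 ✓, 1 ✓, 2 ✓, 3 ✓.
At position 4 the labels are {door, error, start} and the next position 5 has {beep, error, start}, so error → ○¬start is false there. This is the first violation.

4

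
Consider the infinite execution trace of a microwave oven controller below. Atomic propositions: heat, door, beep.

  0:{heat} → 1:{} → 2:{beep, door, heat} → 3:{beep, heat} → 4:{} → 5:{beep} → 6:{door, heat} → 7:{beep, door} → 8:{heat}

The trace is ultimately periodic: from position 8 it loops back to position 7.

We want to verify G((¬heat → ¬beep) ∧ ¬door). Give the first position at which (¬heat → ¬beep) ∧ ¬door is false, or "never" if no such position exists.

Check (¬heat → ¬beep) ∧ ¬door at each position in order: 0 ✓, 1 ✓.
At position 2 the labels are {beep, door, heat}, so (¬heat → ¬beep) ∧ ¬door is false there. This is the first violation.

2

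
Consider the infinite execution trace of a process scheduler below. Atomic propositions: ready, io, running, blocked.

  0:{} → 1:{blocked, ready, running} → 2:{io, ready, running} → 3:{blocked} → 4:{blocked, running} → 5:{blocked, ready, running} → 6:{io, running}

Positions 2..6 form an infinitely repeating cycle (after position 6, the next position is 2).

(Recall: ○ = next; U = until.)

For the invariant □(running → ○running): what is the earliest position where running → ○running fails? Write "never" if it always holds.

2

Check running → ○running at each position in order: 0 ✓, 1 ✓.
At position 2 the labels are {io, ready, running} and the next position 3 has {blocked}, so running → ○running is false there. This is the first violation.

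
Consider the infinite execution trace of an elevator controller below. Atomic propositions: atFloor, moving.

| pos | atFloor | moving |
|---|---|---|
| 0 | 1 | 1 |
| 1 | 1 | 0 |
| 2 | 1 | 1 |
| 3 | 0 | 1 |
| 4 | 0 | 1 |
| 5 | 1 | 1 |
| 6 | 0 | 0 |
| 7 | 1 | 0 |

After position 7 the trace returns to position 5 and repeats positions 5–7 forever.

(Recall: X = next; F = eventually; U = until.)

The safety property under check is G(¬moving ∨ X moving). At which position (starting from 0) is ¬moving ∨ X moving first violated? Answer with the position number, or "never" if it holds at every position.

At position 0 the labels are {atFloor, moving} and the next position 1 has {atFloor}, so ¬moving ∨ X moving is false there. This is the first violation.

0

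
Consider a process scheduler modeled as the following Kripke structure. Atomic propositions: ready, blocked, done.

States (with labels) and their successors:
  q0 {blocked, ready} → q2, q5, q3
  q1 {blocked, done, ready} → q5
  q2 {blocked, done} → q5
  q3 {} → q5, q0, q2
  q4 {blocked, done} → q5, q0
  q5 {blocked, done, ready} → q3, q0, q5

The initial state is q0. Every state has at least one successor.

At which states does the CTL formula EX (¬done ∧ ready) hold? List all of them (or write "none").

{q3, q4, q5}

States satisfying ¬done ∧ ready: {q0}.
States satisfying EX (¬done ∧ ready): {q3, q4, q5}.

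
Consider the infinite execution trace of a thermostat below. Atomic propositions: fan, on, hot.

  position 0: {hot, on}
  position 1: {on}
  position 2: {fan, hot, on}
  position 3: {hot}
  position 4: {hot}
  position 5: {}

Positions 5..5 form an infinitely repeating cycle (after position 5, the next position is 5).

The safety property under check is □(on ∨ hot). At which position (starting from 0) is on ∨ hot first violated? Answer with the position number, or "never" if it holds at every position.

Check on ∨ hot at each position in order: 0 ✓, 1 ✓, 2 ✓, 3 ✓, 4 ✓.
At position 5 the labels are {}, so on ∨ hot is false there. This is the first violation.

5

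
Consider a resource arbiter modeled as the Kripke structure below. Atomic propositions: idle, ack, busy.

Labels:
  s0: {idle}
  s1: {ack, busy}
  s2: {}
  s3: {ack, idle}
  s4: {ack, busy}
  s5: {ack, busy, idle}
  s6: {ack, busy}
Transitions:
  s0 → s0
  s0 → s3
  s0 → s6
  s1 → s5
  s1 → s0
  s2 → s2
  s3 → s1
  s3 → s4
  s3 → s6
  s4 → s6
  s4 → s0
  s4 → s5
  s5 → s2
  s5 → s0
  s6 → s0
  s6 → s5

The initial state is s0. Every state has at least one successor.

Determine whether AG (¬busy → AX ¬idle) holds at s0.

Violated

States satisfying ¬busy → AX ¬idle: {s1, s2, s3, s4, s5, s6}.
States satisfying AG (¬busy → AX ¬idle): {s2}.
s0 is reachable from s0 and violates ¬busy → AX ¬idle, so AG fails at s0.
s0 ∉ Sat(AG (¬busy → AX ¬idle)).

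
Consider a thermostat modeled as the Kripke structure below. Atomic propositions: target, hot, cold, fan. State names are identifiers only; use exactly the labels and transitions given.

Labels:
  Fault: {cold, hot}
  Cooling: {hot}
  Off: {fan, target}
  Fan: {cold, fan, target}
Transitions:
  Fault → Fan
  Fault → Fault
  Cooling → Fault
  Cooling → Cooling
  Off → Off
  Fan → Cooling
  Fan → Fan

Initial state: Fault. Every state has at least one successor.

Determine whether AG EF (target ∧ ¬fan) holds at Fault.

No

States satisfying EF (target ∧ ¬fan): ∅.
States satisfying AG EF (target ∧ ¬fan): ∅.
Cooling is reachable from Fault and violates EF (target ∧ ¬fan), so AG fails at Fault.
Fault ∉ Sat(AG EF (target ∧ ¬fan)).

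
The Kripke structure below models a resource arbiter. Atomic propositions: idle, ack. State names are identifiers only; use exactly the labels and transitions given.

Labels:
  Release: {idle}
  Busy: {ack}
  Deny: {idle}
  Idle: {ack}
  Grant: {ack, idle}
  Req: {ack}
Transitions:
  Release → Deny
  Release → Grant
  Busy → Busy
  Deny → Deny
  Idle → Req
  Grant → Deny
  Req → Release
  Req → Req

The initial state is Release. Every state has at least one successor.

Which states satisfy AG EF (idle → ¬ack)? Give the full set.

States satisfying EF (idle → ¬ack): {Release, Busy, Deny, Idle, Grant, Req}.
States satisfying AG EF (idle → ¬ack): {Release, Busy, Deny, Idle, Grant, Req}.

{Release, Busy, Deny, Idle, Grant, Req}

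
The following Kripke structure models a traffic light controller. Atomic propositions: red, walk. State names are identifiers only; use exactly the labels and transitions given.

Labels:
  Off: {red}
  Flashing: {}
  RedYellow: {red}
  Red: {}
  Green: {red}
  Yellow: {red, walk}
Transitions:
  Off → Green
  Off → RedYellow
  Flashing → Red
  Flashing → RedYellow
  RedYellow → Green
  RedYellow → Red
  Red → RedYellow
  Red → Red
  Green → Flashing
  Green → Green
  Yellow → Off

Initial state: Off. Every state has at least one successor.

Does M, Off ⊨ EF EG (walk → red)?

States satisfying EG (walk → red): {Off, Flashing, RedYellow, Red, Green, Yellow}.
States satisfying EF EG (walk → red): {Off, Flashing, RedYellow, Red, Green, Yellow}.
Some path from Off reaches a state where EG (walk → red) holds.
Off ∈ Sat(EF EG (walk → red)).

Satisfied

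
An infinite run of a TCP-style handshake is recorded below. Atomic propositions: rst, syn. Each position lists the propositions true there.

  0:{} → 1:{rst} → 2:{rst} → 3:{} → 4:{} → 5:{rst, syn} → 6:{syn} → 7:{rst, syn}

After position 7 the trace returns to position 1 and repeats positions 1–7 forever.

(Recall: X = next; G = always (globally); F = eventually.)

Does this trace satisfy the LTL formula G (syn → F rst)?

Holds

syn → F rst holds at every position 0..7, and those are all positions ever visited, so G (syn → F rst) holds.
Positions where syn holds: 5, 6, 7.
Check F rst at each: 5→ok, 6→ok, 7→ok.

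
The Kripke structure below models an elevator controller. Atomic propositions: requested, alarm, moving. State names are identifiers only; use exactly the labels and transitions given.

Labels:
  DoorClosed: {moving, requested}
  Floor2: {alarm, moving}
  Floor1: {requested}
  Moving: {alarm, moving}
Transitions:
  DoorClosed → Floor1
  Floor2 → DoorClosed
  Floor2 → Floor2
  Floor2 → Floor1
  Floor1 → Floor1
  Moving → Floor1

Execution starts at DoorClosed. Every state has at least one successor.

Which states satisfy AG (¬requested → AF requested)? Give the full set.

States satisfying ¬requested → AF requested: {DoorClosed, Floor1, Moving}.
States satisfying AG (¬requested → AF requested): {DoorClosed, Floor1, Moving}.

{DoorClosed, Floor1, Moving}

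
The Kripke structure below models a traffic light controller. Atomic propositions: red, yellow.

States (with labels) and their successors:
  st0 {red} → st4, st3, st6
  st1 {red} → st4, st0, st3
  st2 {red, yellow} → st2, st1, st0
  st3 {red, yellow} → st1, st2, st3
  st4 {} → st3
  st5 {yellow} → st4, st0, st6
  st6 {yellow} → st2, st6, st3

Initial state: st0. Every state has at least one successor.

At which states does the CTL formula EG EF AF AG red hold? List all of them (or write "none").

States satisfying EF AF AG red: ∅.
States satisfying EG EF AF AG red: ∅.

none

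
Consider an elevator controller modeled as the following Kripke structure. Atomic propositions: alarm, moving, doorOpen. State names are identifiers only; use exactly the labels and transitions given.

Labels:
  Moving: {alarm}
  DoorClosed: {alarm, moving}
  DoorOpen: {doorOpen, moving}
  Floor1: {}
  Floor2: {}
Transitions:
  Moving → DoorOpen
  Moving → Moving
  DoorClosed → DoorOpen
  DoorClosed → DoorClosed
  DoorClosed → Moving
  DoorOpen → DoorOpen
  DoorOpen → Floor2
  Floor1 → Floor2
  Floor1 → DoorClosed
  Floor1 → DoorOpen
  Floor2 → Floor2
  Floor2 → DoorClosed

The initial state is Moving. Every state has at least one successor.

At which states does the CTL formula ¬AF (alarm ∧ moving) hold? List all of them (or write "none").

{Moving, DoorOpen, Floor1, Floor2}

States satisfying alarm ∧ moving: {DoorClosed}.
States satisfying AF (alarm ∧ moving): {DoorClosed}.
States satisfying ¬AF (alarm ∧ moving): {Moving, DoorOpen, Floor1, Floor2}.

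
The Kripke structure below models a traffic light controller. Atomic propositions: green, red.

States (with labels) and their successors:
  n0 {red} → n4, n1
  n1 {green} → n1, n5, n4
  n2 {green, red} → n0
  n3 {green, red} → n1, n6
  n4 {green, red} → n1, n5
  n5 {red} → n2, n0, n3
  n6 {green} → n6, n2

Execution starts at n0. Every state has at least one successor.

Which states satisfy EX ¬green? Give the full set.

States satisfying ¬green: {n0, n5}.
States satisfying EX ¬green: {n1, n2, n4, n5}.

{n1, n2, n4, n5}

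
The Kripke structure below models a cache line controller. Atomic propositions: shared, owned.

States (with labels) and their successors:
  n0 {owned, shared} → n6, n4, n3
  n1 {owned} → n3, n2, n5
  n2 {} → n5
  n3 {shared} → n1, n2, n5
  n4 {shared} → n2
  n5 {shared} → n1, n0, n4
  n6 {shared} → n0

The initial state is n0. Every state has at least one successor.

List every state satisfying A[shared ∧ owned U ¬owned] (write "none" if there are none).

States satisfying shared ∧ owned: {n0}.
States satisfying ¬owned: {n2, n3, n4, n5, n6}.
States satisfying A[shared ∧ owned U ¬owned]: {n0, n2, n3, n4, n5, n6}.

{n0, n2, n3, n4, n5, n6}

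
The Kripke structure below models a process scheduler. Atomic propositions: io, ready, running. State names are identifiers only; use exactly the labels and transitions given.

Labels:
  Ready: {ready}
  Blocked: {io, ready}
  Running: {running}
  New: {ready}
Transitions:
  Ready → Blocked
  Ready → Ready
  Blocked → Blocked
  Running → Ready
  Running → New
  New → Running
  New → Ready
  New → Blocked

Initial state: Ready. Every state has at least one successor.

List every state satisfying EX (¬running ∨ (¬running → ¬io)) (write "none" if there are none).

{Ready, Blocked, Running, New}

States satisfying ¬running ∨ (¬running → ¬io): {Ready, Blocked, Running, New}.
States satisfying EX (¬running ∨ (¬running → ¬io)): {Ready, Blocked, Running, New}.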